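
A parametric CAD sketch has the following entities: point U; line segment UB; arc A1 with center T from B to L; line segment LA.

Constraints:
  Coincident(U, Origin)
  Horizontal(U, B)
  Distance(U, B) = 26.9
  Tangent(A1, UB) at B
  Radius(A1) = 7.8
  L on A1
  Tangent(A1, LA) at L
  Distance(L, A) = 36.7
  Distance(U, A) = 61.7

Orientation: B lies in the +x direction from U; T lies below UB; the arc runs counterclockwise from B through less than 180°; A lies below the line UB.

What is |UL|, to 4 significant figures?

25.33

Checks: ∠(TB, BU) = 90.00° ✓; |TB| = 7.800 ✓; |TL| = 7.800 ✓; ∠(TL, LA) = 90.00° ✓; |LA| = 36.70 ✓; |UA| = 61.70 ✓.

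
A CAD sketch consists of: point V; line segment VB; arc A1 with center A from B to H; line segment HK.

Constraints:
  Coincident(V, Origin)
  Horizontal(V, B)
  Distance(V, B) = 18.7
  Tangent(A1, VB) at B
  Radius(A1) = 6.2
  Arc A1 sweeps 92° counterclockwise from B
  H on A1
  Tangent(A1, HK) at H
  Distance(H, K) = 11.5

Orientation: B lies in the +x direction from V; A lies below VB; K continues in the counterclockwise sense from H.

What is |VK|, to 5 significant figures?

22.075

V is at the origin; VB is horizontal with |VB| = 18.7 and B on the +x side, so B = (18.700, 0.0000). Tangency of A1 to VB means the radius AB is perpendicular to VB, so A = B + (0, -6.2) = (18.700, -6.2000). On A1, B sits at bearing 90° from A; a 92° counterclockwise sweep puts H at bearing 182°, so H = A + 6.2·(cos 182°, sin 182°) = (12.504, -6.4164). A1 meets HK tangentially, so AH is at right angles to HK, so HK runs along (−sin 182°, cos 182°); with |HK| = 11.5, K = (12.905, -17.909). Then |VK| = |K − V| = 22.075.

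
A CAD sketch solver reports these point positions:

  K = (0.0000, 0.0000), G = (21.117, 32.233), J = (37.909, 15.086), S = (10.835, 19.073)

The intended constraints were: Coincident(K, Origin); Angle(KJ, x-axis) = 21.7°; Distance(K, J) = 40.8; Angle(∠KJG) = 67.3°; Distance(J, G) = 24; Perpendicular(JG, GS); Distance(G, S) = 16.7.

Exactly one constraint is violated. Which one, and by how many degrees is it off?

Perpendicular(JG, GS) — off by 7.60°.

K = (0.00, 0.00) ✓; KJ at 21.70° ✓; |KJ| = 40.80 ✓; ∠KJG = 67.30° ✓; |JG| = 24.00 ✓; ∠(JG, GS) = 97.60° ✗; |GS| = 16.70 ✓.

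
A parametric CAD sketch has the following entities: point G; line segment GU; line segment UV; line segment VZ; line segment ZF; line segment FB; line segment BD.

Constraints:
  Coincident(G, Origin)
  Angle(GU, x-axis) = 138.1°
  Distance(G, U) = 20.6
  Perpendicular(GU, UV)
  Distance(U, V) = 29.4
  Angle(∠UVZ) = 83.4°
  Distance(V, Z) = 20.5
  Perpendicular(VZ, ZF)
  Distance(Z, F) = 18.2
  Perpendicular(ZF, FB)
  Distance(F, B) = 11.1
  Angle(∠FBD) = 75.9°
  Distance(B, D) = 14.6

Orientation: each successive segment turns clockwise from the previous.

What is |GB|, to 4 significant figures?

16.83

VZ is perpendicular to ZF, so ZF runs at -138.5°; with |ZF| = 18.2, F = (4.254, 8.227). The perpendicularity gives FB at right angles to ZF, so FB runs at 131.5°; with |FB| = 11.1, B = (-3.101, 16.54). Then |GB| = |B − G| = 16.83.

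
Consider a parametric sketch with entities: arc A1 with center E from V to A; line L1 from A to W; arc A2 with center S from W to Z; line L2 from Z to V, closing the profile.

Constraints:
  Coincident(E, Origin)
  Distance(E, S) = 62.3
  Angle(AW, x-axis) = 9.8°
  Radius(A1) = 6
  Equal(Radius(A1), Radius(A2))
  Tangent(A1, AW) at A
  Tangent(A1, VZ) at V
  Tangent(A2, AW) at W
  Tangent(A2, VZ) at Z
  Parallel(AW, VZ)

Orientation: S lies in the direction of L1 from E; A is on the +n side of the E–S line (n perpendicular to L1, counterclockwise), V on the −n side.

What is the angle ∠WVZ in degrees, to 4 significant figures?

10.90°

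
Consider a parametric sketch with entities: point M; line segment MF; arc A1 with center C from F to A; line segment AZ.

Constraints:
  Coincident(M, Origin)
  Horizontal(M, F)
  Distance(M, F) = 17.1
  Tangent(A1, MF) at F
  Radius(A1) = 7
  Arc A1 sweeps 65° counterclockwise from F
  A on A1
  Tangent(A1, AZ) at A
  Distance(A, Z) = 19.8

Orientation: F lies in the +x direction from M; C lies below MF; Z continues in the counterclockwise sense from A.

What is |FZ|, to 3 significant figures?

26.5

M is at the origin; M and F share the same y with |MF| = 17.1 and F on the +x side, so F = (17.1, 0.00). A1 meets MF tangentially, so CF is at right angles to MF, so C = F + (0, -7) = (17.1, -7.00). On A1, F sits at bearing 90° from C; a 65° counterclockwise sweep puts A at bearing 155°, so A = C + 7.0·(cos 155°, sin 155°) = (10.8, -4.04). Tangency of A1 to AZ means the radius CA is perpendicular to AZ, so AZ runs along (−sin 155°, cos 155°); with |AZ| = 19.8, Z = (2.39, -22.0). Then |FZ| = |Z − F| = 26.5.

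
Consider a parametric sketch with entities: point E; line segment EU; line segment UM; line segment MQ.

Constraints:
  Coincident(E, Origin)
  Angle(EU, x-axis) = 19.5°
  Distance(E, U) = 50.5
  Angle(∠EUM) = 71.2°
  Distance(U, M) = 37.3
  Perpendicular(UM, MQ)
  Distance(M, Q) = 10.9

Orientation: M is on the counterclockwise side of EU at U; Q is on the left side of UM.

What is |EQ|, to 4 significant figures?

42.47

E is at the origin; EU runs at 19.5° with length 50.5, so U = 50.5·(cos 19.5°, sin 19.5°) = (47.60, 16.86). ∠EUM = 71.2°, so UM runs at 19.5° + (180° − 71.2°) = 128.3° from the x-axis; with |UM| = 37.3, M = U + 37.3·(cos 128.3°, sin 128.3°) = (24.49, 46.13). UM ⟂ MQ; with |MQ| = 10.9 on the left of UM, Q = M + 10.9·(-0.7848, -0.6198) = (15.93, 39.37). Then |EQ| = |Q − E| = 42.47.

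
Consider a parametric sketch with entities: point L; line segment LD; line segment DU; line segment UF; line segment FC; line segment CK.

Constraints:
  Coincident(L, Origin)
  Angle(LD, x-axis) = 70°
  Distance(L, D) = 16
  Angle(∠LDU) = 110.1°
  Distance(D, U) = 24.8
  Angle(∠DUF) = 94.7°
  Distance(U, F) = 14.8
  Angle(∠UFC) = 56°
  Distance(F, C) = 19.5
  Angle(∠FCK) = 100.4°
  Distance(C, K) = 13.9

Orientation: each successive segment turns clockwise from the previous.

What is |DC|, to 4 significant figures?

10.40

∠DUF = 94.7° gives UF at -85.20° from the x-axis; with |UF| = 14.8, F = (31.51, 0.3303). ∠UFC = 56.0° gives FC at 150.8° from the x-axis; with |FC| = 19.5, C = (14.49, 9.844). Then |DC| = |C − D| = 10.40.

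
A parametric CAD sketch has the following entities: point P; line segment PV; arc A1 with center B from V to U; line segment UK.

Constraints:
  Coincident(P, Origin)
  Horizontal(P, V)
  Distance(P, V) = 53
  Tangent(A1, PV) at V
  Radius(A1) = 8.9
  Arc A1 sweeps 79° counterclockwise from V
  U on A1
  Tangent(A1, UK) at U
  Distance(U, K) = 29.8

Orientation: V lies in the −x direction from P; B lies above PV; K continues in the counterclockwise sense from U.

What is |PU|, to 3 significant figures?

44.8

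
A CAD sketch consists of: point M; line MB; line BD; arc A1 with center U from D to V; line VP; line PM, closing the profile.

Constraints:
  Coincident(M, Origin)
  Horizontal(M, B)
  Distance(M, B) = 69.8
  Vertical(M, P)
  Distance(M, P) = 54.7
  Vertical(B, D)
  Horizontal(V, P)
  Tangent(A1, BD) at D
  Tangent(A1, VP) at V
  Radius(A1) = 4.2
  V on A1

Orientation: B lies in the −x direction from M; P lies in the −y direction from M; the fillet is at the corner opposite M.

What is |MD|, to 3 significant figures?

86.2

M is at the origin; MB is horizontal with |MB| = 69.8 and B on the −x side, so B = (-69.8, 0.00). MP is vertical with |MP| = 54.7 and P on the −y side, so P = (0.00, -54.7). The virtual corner opposite M is at (-69.8, -54.7). A1 meets BD tangentially, so UD is at right angles to BD and A1 meets VP tangentially, so UV is at right angles to VP, with radius 4.2, so the center U sits 4.2 in from both sides at U = (-65.6, -50.5). That places the tangent points at D = (-69.8, -50.5) on BD and V = (-65.6, -54.7) on VP. Then |MD| = |D − M| = 86.2.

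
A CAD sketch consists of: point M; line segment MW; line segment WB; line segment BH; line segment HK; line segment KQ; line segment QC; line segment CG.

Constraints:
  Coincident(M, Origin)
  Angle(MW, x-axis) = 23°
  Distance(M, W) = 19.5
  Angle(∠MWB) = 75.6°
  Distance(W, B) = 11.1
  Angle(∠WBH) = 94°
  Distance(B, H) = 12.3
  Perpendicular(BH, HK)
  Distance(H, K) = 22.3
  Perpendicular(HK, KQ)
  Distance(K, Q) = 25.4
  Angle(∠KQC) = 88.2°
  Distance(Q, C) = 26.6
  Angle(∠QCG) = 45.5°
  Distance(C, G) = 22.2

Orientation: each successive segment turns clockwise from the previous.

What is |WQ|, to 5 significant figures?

16.672

BH is perpendicular to HK, so HK runs at 102.60°; with |HK| = 22.3, K = (2.7413, 15.724). The perpendicularity gives KQ at right angles to HK, so KQ runs at 12.600°; with |KQ| = 25.4, Q = (27.530, 21.265). Then |WQ| = |Q − W| = 16.672.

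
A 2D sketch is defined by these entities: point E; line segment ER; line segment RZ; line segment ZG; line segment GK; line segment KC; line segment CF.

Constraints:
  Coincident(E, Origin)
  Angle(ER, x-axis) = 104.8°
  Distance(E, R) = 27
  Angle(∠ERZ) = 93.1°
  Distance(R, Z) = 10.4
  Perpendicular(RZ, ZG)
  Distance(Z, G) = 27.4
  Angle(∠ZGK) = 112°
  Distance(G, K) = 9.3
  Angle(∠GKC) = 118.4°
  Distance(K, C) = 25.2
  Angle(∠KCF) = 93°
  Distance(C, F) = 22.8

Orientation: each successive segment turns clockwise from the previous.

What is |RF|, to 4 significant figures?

5.339

∠GKC = 118.4° gives KC at 158.3° from the x-axis; with |KC| = 25.2, C = (-19.13, 6.579). ∠KCF = 93.0° gives CF at 71.30° from the x-axis; with |CF| = 22.8, F = (-11.82, 28.18). Then |RF| = |F − R| = 5.339.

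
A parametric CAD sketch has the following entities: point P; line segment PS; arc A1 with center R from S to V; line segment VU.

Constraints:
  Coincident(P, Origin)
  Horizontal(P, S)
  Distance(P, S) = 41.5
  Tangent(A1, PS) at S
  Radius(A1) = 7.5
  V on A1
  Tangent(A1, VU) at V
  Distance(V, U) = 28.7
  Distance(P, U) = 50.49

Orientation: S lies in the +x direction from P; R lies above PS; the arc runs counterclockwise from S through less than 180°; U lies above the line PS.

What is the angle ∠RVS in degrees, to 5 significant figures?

31.305°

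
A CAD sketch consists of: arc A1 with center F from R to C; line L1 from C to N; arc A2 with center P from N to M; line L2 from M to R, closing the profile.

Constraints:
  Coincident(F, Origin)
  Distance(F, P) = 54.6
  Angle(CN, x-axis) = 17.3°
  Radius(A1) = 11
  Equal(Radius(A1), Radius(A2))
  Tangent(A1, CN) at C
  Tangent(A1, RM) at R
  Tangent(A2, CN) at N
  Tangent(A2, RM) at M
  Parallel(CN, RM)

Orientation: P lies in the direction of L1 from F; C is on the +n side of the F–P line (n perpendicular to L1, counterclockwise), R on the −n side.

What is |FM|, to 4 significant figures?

55.70

The slot axis is L1's direction at 17.3°, so u = (cos 17.3°, sin 17.3°) = (0.9548, 0.2974) and n = (−sin 17.3°, cos 17.3°) = (-0.2974, 0.9548). F is at the origin and P lies 54.6 along u from F, so P = 54.6·u = (52.13, 16.24). Tangency of A1 to both parallel lines with radius 11.0 puts C and R at F ± 11.0·n: C = (-3.271, 10.50), R = (3.271, -10.50). Equal radii place N and M the same way about P: N = P + 11.0·n = (48.86, 26.74), M = P − 11.0·n = (55.40, 5.734). Then |FM| = |M − F| = 55.70.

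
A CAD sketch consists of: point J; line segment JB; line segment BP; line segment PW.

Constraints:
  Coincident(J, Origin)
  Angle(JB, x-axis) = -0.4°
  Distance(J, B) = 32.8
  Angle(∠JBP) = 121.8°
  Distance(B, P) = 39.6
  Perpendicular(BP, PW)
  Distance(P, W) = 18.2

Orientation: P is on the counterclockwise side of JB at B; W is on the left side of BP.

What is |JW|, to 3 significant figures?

57.7

J is at the origin; JB runs at -0.4° with length 32.8, so B = 32.8·(cos -0.4°, sin -0.4°) = (32.8, -0.229). ∠JBP = 121.8°, so BP runs at -0.4° + (180° − 121.8°) = 57.8° from the x-axis; with |BP| = 39.6, P = B + 39.6·(cos 57.8°, sin 57.8°) = (53.9, 33.3). BP is perpendicular to PW; with |PW| = 18.2 on the left of BP, W = P + 18.2·(-0.846, 0.533) = (38.5, 43.0). Then |JW| = |W − J| = 57.7.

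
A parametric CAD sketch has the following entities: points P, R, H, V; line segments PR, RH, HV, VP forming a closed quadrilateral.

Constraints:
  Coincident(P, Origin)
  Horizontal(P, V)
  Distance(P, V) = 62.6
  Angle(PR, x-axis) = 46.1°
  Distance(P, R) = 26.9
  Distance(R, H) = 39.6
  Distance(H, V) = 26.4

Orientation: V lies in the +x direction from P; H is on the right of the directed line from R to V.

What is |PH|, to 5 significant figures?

42.474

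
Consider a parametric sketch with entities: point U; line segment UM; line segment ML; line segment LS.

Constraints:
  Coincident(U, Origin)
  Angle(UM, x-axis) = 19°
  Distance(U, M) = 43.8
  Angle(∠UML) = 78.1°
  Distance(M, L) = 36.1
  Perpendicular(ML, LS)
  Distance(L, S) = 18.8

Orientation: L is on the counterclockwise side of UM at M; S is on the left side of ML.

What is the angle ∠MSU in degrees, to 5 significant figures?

69.141°

U is at the origin; UM runs at 19.0° with length 43.8, so M = 43.8·(cos 19.0°, sin 19.0°) = (41.414, 14.260). ∠UML = 78.1°, so ML runs at 19.0° + (180° − 78.1°) = 120.90° from the x-axis; with |ML| = 36.1, L = M + 36.1·(cos 120.90°, sin 120.90°) = (22.875, 45.236). ML is perpendicular to LS; with |LS| = 18.8 on the left of ML, S = L + 18.8·(-0.85806, -0.51354) = (6.7433, 35.581). Then cos ∠MSU = SM·SU / (|SM||SU|), giving 69.141°.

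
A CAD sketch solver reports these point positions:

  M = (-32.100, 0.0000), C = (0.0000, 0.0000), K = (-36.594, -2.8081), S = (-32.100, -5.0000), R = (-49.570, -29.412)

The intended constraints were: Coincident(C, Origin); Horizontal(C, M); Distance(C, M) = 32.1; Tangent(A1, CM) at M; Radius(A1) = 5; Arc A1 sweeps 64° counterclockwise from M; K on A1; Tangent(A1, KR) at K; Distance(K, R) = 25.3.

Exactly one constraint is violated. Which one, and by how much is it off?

Distance(K, R) = 25.3 — off by 4.30.

C = (0.00, 0.00) ✓; C.y = 0.00, M.y = 0.00 ✓; |CM| = 32.10 ✓; ∠(SM, MC) = 90.00° ✓; |SM| = 5.000 ✓; bearing(S→K) − bearing(S→M) = 64.00° ✓; |SK| = 5.000 ✓; ∠(SK, KR) = 90.00° ✓; |KR| = 29.60 ✗.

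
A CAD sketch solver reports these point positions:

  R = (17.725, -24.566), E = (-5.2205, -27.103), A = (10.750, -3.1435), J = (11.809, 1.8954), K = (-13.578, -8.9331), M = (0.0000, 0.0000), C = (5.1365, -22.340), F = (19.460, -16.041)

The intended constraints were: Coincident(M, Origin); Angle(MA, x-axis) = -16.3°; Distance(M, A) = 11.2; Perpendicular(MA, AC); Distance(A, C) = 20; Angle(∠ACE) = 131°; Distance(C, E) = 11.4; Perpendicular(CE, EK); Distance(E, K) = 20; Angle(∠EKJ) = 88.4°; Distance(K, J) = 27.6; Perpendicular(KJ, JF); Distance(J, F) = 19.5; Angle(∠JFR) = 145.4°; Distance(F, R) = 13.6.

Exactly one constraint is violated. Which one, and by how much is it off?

Distance(F, R) = 13.6 — off by 4.90.

M = (0.00, 0.00) ✓; MA at -16.30° ✓; |MA| = 11.20 ✓; ∠(MA, AC) = 90.00° ✓; |AC| = 20.00 ✓; ∠ACE = 131.0° ✓; |CE| = 11.40 ✓; ∠(CE, EK) = 90.00° ✓; |EK| = 20.00 ✓; ∠EKJ = 88.40° ✓; |KJ| = 27.60 ✓; ∠(KJ, JF) = 90.00° ✓; |JF| = 19.50 ✓; ∠JFR = 145.4° ✓; |FR| = 8.700 ✗.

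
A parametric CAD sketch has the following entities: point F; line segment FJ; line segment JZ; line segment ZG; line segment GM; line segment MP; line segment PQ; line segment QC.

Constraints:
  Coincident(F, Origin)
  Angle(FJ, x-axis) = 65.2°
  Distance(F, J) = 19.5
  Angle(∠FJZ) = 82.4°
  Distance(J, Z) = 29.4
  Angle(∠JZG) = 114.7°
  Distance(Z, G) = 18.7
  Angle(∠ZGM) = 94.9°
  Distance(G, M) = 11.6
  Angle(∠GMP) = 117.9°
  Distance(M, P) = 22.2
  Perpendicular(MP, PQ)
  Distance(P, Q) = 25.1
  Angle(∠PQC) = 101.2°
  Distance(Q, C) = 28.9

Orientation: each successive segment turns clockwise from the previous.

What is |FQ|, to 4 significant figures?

35.43

F is at the origin; FJ runs at 65.2° with length 19.5, so J = (8.179, 17.70). ∠FJZ = 82.4° gives JZ at -32.40° from the x-axis; with |JZ| = 29.4, Z = (33.00, 1.948). ∠JZG = 114.7° gives ZG at -97.70° from the x-axis; with |ZG| = 18.7, G = (30.50, -16.58). ∠ZGM = 94.9° gives GM at 177.2° from the x-axis; with |GM| = 11.6, M = (18.91, -16.02). ∠GMP = 117.9° gives MP at 115.1° from the x-axis; with |MP| = 22.2, P = (9.494, 4.087). MP is perpendicular to PQ, so PQ runs at 25.10°; with |PQ| = 25.1, Q = (32.22, 14.73). Then |FQ| = |Q − F| = 35.43.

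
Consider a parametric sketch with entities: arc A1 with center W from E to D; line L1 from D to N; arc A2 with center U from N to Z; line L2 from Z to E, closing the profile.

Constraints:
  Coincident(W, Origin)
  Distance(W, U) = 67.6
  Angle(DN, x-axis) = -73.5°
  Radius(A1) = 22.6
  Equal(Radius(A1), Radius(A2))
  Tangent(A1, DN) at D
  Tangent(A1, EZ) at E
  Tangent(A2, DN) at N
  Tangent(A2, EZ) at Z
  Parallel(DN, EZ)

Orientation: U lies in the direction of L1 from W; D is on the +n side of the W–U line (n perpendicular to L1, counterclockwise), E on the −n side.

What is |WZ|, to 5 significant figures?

71.278

Tangency of A1 to both parallel lines with radius 22.6 puts D and E at W ± 22.6·n: D = (21.669, 6.4187), E = (-21.669, -6.4187). Equal radii place N and Z the same way about U: N = U + 22.6·n = (40.869, -58.397), Z = U − 22.6·n = (-2.4699, -71.235). Then |WZ| = |Z − W| = 71.278.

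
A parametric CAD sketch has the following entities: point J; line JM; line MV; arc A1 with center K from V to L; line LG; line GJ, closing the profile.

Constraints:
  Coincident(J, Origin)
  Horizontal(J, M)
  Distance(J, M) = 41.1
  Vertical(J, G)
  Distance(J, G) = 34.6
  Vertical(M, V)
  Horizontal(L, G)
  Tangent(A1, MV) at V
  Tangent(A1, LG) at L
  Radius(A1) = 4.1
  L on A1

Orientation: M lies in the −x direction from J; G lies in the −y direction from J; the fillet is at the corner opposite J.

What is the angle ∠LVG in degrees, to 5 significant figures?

39.303°

J is at the origin; J and M share the same y with |JM| = 41.1 and M on the −x side, so M = (-41.100, 0.0000). J and G share the same x with |JG| = 34.6 and G on the −y side, so G = (0.0000, -34.600). The virtual corner opposite J is at (-41.100, -34.600). A1 meets MV tangentially, so KV is at right angles to MV and A1 meets LG tangentially, so KL is at right angles to LG, with radius 4.1, so the center K sits 4.1 in from both sides at K = (-37.000, -30.500). That places the tangent points at V = (-41.100, -30.500) on MV and L = (-37.000, -34.600) on LG. Then cos ∠LVG = VL·VG / (|VL||VG|), giving 39.303°.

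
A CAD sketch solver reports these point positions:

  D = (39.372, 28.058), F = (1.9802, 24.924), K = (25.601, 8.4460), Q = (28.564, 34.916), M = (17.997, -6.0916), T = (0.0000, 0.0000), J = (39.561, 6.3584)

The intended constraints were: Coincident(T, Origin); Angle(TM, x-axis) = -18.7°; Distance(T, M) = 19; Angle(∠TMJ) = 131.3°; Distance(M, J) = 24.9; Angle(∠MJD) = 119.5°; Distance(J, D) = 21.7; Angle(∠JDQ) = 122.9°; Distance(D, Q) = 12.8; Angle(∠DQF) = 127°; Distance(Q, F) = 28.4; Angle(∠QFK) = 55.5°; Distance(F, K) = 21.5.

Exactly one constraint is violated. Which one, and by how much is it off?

Distance(F, K) = 21.5 — off by 7.30.

T = (0.00, 0.00) ✓; TM at -18.70° ✓; |TM| = 19.00 ✓; ∠TMJ = 131.3° ✓; |MJ| = 24.90 ✓; ∠MJD = 119.5° ✓; |JD| = 21.70 ✓; ∠JDQ = 122.9° ✓; |DQ| = 12.80 ✓; ∠DQF = 127.0° ✓; |QF| = 28.40 ✓; ∠QFK = 55.50° ✓; |FK| = 28.80 ✗.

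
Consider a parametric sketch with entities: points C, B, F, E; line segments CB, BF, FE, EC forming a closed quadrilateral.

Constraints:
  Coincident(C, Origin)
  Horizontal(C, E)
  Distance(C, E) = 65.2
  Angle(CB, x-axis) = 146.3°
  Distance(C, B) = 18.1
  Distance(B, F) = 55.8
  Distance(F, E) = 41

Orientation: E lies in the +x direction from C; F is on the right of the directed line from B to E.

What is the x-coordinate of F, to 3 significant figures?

30.6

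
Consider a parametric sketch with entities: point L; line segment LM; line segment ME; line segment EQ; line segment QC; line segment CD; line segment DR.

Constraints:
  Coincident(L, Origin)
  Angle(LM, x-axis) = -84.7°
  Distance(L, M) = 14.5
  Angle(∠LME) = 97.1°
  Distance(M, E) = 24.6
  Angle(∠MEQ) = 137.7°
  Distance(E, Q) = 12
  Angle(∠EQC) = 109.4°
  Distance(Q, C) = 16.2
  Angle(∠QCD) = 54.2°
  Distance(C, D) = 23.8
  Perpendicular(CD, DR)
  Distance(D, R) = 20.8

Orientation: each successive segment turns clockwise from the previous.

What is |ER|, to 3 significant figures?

11.4

L is at the origin; LM runs at -84.7° with length 14.5, so M = (1.34, -14.4). ∠LME = 97.1° gives ME at -168° from the x-axis; with |ME| = 24.6, E = (-22.7, -19.7). ∠MEQ = 137.7° gives EQ at 150° from the x-axis; with |EQ| = 12.0, Q = (-33.1, -13.7). ∠EQC = 109.4° gives QC at 79.5° from the x-axis; with |QC| = 16.2, C = (-30.1, 2.19). ∠QCD = 54.2° gives CD at -46.3° from the x-axis; with |CD| = 23.8, D = (-13.7, -15.0). CD is perpendicular to DR, so DR runs at -136°; with |DR| = 20.8, R = (-28.7, -29.4). Then |ER| = |R − E| = 11.4.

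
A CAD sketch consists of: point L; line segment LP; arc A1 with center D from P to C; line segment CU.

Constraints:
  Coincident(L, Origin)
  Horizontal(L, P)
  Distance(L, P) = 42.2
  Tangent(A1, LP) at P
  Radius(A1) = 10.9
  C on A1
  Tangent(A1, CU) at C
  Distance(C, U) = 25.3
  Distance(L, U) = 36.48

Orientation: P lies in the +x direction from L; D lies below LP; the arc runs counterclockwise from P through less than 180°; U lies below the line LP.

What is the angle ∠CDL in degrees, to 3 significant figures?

10.3°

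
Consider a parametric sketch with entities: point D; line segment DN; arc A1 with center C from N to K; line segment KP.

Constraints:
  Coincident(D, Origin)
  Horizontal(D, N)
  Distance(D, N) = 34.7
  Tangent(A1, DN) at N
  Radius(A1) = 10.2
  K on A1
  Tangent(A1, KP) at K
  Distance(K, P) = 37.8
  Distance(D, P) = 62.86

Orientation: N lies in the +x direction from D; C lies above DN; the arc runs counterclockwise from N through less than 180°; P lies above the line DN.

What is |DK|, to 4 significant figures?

46.29

D is at the origin; D and N share the same y with |DN| = 34.7 and N on the +x side, so N = (34.70, 0.000). Tangency of A1 to DN means the radius CN is perpendicular to DN, so C = N + (0, 10.2) = (34.70, 10.20). Since CK ⟂ KP (tangency), |CP| = √(10.2² + 37.8²) = 39.15 regardless of where K sits on A1. So P lies on both circle(D, 62.86) and circle(C, 39.15); the above-DN intersection is P = (39.27, 49.08). K is the foot of the tangent from P: K = (44.79, 11.69).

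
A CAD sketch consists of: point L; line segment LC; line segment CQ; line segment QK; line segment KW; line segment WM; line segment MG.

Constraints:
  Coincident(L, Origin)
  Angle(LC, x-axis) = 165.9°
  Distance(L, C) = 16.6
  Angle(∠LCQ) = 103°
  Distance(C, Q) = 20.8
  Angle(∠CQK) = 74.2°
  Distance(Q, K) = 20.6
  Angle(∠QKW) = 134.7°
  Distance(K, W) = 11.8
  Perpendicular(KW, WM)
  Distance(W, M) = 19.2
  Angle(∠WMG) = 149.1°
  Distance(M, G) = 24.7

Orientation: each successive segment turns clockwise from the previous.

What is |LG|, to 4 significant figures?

32.14

KW ⟂ WM, so WM runs at -152.2°; with |WM| = 19.2, M = (-7.471, -0.5410). ∠WMG = 149.1° gives MG at 176.9° from the x-axis; with |MG| = 24.7, G = (-32.13, 0.7948). Then |LG| = |G − L| = 32.14.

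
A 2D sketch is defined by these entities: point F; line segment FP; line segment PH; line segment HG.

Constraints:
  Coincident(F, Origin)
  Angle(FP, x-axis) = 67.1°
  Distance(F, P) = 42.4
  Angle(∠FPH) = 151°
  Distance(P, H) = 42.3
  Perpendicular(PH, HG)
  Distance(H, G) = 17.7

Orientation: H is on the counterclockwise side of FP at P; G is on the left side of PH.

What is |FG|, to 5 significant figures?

79.435

F is at the origin; FP runs at 67.1° with length 42.4, so P = 42.4·(cos 67.1°, sin 67.1°) = (16.499, 39.058). ∠FPH = 151.0°, so PH runs at 67.1° + (180° − 151.0°) = 96.100° from the x-axis; with |PH| = 42.3, H = P + 42.3·(cos 96.100°, sin 96.100°) = (12.004, 81.119). The perpendicularity gives HG at right angles to PH; with |HG| = 17.7 on the left of PH, G = H + 17.7·(-0.99434, -0.10626) = (-5.5959, 79.238). Then |FG| = |G − F| = 79.435.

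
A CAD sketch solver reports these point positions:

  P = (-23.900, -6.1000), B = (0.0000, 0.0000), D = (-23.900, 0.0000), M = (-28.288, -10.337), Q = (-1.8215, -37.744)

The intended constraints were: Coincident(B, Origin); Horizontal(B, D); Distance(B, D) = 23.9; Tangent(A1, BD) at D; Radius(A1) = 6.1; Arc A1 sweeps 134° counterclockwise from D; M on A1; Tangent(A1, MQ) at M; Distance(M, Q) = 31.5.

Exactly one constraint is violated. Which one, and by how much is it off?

Distance(M, Q) = 31.5 — off by 6.60.

B = (0.00, 0.00) ✓; B.y = 0.00, D.y = 0.00 ✓; |BD| = 23.90 ✓; ∠(PD, DB) = 90.00° ✓; |PD| = 6.100 ✓; bearing(P→M) − bearing(P→D) = 134.0° ✓; |PM| = 6.100 ✓; ∠(PM, MQ) = 90.00° ✓; |MQ| = 38.10 ✗.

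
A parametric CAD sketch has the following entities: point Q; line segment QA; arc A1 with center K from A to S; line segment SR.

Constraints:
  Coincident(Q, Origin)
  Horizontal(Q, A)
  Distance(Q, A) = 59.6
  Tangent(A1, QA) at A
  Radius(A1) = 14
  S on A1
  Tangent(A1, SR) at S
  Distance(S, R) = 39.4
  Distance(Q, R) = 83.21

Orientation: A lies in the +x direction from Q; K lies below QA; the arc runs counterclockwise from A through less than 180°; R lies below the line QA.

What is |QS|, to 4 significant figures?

50.53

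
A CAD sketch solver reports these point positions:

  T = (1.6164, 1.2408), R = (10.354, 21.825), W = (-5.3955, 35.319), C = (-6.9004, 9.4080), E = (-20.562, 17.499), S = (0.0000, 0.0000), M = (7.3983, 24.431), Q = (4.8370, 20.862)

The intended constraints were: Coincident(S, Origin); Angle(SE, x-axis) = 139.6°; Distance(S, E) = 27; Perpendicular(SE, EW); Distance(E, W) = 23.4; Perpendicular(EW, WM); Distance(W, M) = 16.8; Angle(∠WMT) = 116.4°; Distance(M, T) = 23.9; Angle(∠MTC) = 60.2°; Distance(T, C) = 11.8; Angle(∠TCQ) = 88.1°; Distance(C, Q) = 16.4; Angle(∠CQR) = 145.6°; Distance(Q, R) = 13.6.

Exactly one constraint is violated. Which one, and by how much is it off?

Distance(Q, R) = 13.6 — off by 8.00.

S = (0.00, 0.00) ✓; SE at 139.6° ✓; |SE| = 27.00 ✓; ∠(SE, EW) = 90.00° ✓; |EW| = 23.40 ✓; ∠(EW, WM) = 90.00° ✓; |WM| = 16.80 ✓; ∠WMT = 116.4° ✓; |MT| = 23.90 ✓; ∠MTC = 60.20° ✓; |TC| = 11.80 ✓; ∠TCQ = 88.10° ✓; |CQ| = 16.40 ✓; ∠CQR = 145.6° ✓; |QR| = 5.600 ✗.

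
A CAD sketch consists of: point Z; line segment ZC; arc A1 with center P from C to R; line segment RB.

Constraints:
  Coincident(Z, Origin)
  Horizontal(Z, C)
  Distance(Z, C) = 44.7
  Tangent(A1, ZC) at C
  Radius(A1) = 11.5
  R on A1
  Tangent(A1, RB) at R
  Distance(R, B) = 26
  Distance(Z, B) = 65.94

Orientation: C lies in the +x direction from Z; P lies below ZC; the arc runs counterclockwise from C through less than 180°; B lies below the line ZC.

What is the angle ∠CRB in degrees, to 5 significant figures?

114.04°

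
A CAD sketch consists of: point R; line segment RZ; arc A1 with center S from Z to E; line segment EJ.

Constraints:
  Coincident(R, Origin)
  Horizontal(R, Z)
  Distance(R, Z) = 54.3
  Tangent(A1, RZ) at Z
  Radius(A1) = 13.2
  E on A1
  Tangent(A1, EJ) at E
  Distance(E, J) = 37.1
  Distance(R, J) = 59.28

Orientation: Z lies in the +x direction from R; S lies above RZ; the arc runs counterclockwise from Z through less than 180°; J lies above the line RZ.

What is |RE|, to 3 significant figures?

67.1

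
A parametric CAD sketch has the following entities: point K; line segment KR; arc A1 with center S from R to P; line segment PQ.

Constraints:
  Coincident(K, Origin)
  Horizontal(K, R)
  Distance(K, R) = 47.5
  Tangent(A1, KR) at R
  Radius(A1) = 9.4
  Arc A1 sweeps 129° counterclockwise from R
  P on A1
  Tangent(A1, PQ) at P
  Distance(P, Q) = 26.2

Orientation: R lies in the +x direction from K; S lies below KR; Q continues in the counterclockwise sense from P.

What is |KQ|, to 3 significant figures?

67.0

K is at the origin; K and R share the same y with |KR| = 47.5 and R on the +x side, so R = (47.5, 0.00). The tangent condition forces SR to be normal to KR, so S = R + (0, -9.4) = (47.5, -9.40). On A1, R sits at bearing 90° from S; a 129° counterclockwise sweep puts P at bearing 219°, so P = S + 9.4·(cos 219°, sin 219°) = (40.2, -15.3). Tangency of A1 to PQ means the radius SP is perpendicular to PQ, so PQ runs along (−sin 219°, cos 219°); with |PQ| = 26.2, Q = (56.7, -35.7). Then |KQ| = |Q − K| = 67.0.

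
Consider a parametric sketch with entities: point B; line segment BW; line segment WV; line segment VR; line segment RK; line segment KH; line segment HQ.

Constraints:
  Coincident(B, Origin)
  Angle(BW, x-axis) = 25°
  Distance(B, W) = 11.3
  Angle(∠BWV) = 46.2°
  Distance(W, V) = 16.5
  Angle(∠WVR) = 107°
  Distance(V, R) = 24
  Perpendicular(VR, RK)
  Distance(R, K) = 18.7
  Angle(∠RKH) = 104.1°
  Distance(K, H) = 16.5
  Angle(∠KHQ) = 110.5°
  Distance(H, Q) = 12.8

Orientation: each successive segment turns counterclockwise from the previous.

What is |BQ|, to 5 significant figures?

4.7749

∠RKH = 104.1° gives KH at 37.700° from the x-axis; with |KH| = 16.5, H = (7.7668, -9.5922). ∠KHQ = 110.5° gives HQ at 107.20° from the x-axis; with |HQ| = 12.8, Q = (3.9818, 2.6353). Then |BQ| = |Q − B| = 4.7749.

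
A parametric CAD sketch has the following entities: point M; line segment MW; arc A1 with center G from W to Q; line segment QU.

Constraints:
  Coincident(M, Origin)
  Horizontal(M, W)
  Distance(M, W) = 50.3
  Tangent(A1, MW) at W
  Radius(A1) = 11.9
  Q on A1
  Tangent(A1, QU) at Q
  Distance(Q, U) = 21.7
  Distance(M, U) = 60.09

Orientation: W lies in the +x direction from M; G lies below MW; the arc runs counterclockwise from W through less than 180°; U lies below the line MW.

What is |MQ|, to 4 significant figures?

42.65

M is at the origin; M and W share the same y with |MW| = 50.3 and W on the +x side, so W = (50.30, 0.000). The tangent condition forces GW to be normal to MW, so G = W + (0, -11.9) = (50.30, -11.90). Since GQ ⟂ QU (tangency), |GU| = √(11.9² + 21.7²) = 24.75 regardless of where Q sits on A1. So U lies on both circle(M, 60.09) and circle(G, 24.75); the below-MW intersection is U = (47.72, -36.51). Q is the foot of the tangent from U: Q = (39.33, -16.50).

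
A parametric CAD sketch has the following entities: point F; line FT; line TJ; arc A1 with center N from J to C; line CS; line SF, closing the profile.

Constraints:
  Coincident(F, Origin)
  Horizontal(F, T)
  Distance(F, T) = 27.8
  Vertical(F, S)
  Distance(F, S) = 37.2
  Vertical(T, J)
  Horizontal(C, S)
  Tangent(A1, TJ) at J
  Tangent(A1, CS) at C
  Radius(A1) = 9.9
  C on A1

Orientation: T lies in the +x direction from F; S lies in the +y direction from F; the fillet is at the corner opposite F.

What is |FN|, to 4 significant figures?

32.65

F and S share the same x with |FS| = 37.2 and S on the +y side, so S = (0.000, 37.20). The virtual corner opposite F is at (27.80, 37.20). The tangent condition forces NJ to be normal to TJ and A1 meets CS tangentially, so NC is at right angles to CS, with radius 9.9, so the center N sits 9.9 in from both sides at N = (17.90, 27.30). Then |FN| = |N − F| = 32.65.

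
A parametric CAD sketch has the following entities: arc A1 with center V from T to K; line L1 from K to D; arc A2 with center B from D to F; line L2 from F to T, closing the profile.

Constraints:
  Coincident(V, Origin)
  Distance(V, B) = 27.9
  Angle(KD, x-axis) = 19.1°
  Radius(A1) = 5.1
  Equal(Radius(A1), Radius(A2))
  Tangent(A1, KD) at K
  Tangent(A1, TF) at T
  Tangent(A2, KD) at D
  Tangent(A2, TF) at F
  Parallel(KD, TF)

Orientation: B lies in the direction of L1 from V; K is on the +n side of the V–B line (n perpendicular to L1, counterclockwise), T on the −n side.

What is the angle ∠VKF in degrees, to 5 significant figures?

69.918°

The slot axis is L1's direction at 19.1°, so u = (cos 19.1°, sin 19.1°) = (0.94495, 0.32722) and n = (−sin 19.1°, cos 19.1°) = (-0.32722, 0.94495). V is at the origin and B lies 27.9 along u from V, so B = 27.9·u = (26.364, 9.1294). Tangency of A1 to both parallel lines with radius 5.1 puts K and T at V ± 5.1·n: K = (-1.6688, 4.8192), T = (1.6688, -4.8192). Equal radii place D and F the same way about B: D = B + 5.1·n = (24.695, 13.949), F = B − 5.1·n = (28.033, 4.3101). Then cos ∠VKF = KV·KF / (|KV||KF|), giving 69.918°.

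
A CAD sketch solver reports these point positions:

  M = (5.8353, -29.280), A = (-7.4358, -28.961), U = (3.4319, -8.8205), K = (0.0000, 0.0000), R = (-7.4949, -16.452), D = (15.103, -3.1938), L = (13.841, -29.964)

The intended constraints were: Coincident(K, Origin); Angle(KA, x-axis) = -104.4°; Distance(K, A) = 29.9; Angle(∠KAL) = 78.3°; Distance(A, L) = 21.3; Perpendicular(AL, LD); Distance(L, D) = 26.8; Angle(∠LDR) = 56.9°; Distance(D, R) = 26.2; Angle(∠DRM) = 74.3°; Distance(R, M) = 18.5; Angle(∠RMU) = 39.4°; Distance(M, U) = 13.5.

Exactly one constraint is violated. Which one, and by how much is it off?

Distance(M, U) = 13.5 — off by 7.10.

K = (0.00, 0.00) ✓; KA at -104.4° ✓; |KA| = 29.90 ✓; ∠KAL = 78.30° ✓; |AL| = 21.30 ✓; ∠(AL, LD) = 90.00° ✓; |LD| = 26.80 ✓; ∠LDR = 56.90° ✓; |DR| = 26.20 ✓; ∠DRM = 74.30° ✓; |RM| = 18.50 ✓; ∠RMU = 39.40° ✓; |MU| = 20.60 ✗.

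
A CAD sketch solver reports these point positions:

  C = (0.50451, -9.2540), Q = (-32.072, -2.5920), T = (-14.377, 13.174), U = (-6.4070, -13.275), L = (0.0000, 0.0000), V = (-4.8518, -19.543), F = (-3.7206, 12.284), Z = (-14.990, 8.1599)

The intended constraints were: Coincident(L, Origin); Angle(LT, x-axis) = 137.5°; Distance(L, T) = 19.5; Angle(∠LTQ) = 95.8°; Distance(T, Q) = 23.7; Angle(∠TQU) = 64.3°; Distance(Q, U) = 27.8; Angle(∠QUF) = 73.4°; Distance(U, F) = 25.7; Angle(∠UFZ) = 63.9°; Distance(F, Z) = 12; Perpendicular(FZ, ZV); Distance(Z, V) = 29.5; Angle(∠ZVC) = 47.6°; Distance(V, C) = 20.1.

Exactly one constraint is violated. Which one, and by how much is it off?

Distance(V, C) = 20.1 — off by 8.50.

L = (0.00, 0.00) ✓; LT at 137.5° ✓; |LT| = 19.50 ✓; ∠LTQ = 95.80° ✓; |TQ| = 23.70 ✓; ∠TQU = 64.30° ✓; |QU| = 27.80 ✓; ∠QUF = 73.40° ✓; |UF| = 25.70 ✓; ∠UFZ = 63.90° ✓; |FZ| = 12.00 ✓; ∠(FZ, ZV) = 90.00° ✓; |ZV| = 29.50 ✓; ∠ZVC = 47.60° ✓; |VC| = 11.60 ✗.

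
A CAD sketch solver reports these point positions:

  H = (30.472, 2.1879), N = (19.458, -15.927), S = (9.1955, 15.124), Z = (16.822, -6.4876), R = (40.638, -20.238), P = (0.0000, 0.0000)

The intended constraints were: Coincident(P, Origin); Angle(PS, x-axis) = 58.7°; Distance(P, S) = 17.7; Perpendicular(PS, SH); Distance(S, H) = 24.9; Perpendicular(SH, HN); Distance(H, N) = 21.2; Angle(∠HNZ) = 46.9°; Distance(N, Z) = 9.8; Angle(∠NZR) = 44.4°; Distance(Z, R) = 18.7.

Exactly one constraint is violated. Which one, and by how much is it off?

Distance(Z, R) = 18.7 — off by 8.80.

P = (0.00, 0.00) ✓; PS at 58.70° ✓; |PS| = 17.70 ✓; ∠(PS, SH) = 90.00° ✓; |SH| = 24.90 ✓; ∠(SH, HN) = 90.00° ✓; |HN| = 21.20 ✓; ∠HNZ = 46.90° ✓; |NZ| = 9.801 ✓; ∠NZR = 44.40° ✓; |ZR| = 27.50 ✗.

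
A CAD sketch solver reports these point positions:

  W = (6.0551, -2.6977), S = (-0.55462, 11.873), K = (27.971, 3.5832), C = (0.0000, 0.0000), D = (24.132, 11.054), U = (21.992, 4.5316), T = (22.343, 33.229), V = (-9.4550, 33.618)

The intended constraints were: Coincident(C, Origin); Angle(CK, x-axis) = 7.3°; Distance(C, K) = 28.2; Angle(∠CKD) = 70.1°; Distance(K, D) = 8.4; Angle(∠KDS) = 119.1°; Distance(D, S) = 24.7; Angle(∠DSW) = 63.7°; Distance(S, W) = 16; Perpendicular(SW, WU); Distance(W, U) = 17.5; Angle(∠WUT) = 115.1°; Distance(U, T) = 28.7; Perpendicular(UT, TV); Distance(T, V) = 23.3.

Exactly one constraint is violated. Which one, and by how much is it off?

Distance(T, V) = 23.3 — off by 8.50.

C = (0.00, 0.00) ✓; CK at 7.300° ✓; |CK| = 28.20 ✓; ∠CKD = 70.10° ✓; |KD| = 8.399 ✓; ∠KDS = 119.1° ✓; |DS| = 24.70 ✓; ∠DSW = 63.70° ✓; |SW| = 16.00 ✓; ∠(SW, WU) = 90.00° ✓; |WU| = 17.50 ✓; ∠WUT = 115.1° ✓; |UT| = 28.70 ✓; ∠(UT, TV) = 90.00° ✓; |TV| = 31.80 ✗.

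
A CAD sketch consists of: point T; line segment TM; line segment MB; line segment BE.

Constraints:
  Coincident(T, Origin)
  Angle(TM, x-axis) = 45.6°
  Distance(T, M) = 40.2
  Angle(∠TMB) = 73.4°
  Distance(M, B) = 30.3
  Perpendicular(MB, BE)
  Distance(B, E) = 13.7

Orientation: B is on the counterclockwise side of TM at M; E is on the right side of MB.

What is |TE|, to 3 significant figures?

55.5

∠TMB = 73.4°, so MB runs at 45.6° + (180° − 73.4°) = 152° from the x-axis; with |MB| = 30.3, B = M + 30.3·(cos 152°, sin 152°) = (1.32, 42.9). MB is perpendicular to BE; with |BE| = 13.7 on the right of MB, E = B + 13.7·(0.466, 0.885) = (7.71, 55.0). Then |TE| = |E − T| = 55.5.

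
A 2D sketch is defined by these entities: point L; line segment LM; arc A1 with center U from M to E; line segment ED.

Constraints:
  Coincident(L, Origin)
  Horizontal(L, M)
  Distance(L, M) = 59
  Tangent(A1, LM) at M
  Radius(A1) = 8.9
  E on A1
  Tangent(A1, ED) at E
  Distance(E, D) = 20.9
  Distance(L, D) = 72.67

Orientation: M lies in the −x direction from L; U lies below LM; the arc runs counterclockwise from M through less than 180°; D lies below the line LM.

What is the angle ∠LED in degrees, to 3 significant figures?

92.9°

Checks: |LM| = 59.00 ✓; |UE| = 8.900 ✓; ∠(UE, ED) = 90.00° ✓; |ED| = 20.90 ✓; |LD| = 72.67 ✓.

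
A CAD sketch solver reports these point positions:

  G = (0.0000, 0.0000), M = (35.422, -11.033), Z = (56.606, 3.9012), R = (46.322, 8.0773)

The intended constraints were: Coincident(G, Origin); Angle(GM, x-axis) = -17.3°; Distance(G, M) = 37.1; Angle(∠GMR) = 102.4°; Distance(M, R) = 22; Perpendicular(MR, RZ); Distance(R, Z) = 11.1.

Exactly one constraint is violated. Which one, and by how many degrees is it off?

Perpendicular(MR, RZ) — off by 7.60°.

G = (0.00, 0.00) ✓; GM at -17.30° ✓; |GM| = 37.10 ✓; ∠GMR = 102.4° ✓; |MR| = 22.00 ✓; ∠(MR, RZ) = 82.40° ✗; |RZ| = 11.10 ✓.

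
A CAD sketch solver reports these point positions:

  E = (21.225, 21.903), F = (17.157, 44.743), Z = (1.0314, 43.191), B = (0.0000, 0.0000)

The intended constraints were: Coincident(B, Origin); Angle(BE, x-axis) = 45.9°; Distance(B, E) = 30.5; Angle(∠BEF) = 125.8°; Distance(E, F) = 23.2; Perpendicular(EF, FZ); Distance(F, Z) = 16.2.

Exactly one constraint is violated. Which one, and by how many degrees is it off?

Perpendicular(EF, FZ) — off by 4.60°.

B = (0.00, 0.00) ✓; BE at 45.90° ✓; |BE| = 30.50 ✓; ∠BEF = 125.8° ✓; |EF| = 23.20 ✓; ∠(EF, FZ) = 85.40° ✗; |FZ| = 16.20 ✓.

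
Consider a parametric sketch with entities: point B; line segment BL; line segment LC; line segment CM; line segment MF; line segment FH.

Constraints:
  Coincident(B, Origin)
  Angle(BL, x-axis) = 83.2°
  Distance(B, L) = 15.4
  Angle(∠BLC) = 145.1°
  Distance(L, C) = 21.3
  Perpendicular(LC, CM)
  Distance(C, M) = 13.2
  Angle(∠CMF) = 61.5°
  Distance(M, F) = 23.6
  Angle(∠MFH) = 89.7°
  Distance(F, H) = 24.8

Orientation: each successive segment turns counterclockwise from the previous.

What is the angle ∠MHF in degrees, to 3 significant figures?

43.7°

B is at the origin; BL runs at 83.2° with length 15.4, so L = (1.82, 15.3). ∠BLC = 145.1° gives LC at 118° from the x-axis; with |LC| = 21.3, C = (-8.21, 34.1). LC ⟂ CM, so CM runs at -152°; with |CM| = 13.2, M = (-19.9, 27.9). ∠CMF = 61.5° gives MF at -33.4° from the x-axis; with |MF| = 23.6, F = (-0.151, 14.9). ∠MFH = 89.7° gives FH at 56.9° from the x-axis; with |FH| = 24.8, H = (13.4, 35.6). Then cos ∠MHF = HM·HF / (|HM||HF|), giving 43.7°.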